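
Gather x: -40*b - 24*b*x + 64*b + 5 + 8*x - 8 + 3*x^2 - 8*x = -24*b*x + 24*b + 3*x^2 - 3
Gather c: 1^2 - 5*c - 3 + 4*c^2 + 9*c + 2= 4*c^2 + 4*c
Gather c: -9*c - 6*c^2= -6*c^2 - 9*c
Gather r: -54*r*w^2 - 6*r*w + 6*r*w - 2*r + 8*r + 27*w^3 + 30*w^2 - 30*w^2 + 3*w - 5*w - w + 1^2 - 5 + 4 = r*(6 - 54*w^2) + 27*w^3 - 3*w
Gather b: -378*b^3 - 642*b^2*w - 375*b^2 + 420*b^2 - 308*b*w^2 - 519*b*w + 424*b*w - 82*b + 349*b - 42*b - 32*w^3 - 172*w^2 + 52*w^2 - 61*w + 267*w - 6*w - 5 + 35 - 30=-378*b^3 + b^2*(45 - 642*w) + b*(-308*w^2 - 95*w + 225) - 32*w^3 - 120*w^2 + 200*w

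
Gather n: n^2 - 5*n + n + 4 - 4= n^2 - 4*n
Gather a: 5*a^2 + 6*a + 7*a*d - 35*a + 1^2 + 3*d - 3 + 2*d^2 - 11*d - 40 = 5*a^2 + a*(7*d - 29) + 2*d^2 - 8*d - 42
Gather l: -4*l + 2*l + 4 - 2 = 2 - 2*l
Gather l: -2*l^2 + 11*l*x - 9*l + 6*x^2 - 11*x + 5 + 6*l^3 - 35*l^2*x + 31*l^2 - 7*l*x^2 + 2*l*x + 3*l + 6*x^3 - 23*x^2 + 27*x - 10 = 6*l^3 + l^2*(29 - 35*x) + l*(-7*x^2 + 13*x - 6) + 6*x^3 - 17*x^2 + 16*x - 5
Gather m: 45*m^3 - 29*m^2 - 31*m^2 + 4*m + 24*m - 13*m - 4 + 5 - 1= 45*m^3 - 60*m^2 + 15*m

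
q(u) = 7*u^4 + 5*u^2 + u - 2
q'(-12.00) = -48503.00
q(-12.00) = 145858.00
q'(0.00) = 1.00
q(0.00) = -2.00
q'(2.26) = 346.81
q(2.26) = 208.41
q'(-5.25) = -4103.19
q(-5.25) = 5448.40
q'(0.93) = 32.82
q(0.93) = 8.49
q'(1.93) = 221.59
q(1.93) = 115.68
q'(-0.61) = -11.46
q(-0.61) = 0.22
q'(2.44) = 432.15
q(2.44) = 278.33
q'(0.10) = 2.03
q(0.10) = -1.85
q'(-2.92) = -725.32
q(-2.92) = 546.61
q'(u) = 28*u^3 + 10*u + 1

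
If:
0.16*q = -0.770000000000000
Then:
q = -4.81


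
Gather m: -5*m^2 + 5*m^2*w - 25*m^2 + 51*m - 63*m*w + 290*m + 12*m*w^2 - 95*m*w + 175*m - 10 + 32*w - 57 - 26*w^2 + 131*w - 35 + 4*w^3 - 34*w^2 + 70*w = m^2*(5*w - 30) + m*(12*w^2 - 158*w + 516) + 4*w^3 - 60*w^2 + 233*w - 102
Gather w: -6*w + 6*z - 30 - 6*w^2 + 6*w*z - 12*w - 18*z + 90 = -6*w^2 + w*(6*z - 18) - 12*z + 60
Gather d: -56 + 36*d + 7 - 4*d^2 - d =-4*d^2 + 35*d - 49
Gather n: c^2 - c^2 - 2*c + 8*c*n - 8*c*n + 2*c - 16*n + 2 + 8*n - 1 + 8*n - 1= 0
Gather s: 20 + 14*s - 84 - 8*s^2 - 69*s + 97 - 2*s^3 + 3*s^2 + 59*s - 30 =-2*s^3 - 5*s^2 + 4*s + 3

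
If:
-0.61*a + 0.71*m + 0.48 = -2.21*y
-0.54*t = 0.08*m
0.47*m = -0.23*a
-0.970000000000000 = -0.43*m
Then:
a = -4.61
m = 2.26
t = -0.33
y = -2.21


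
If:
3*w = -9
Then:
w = -3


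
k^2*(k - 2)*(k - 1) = k^4 - 3*k^3 + 2*k^2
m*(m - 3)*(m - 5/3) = m^3 - 14*m^2/3 + 5*m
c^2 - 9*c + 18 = (c - 6)*(c - 3)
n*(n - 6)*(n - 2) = n^3 - 8*n^2 + 12*n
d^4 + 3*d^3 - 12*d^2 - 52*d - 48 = (d - 4)*(d + 2)^2*(d + 3)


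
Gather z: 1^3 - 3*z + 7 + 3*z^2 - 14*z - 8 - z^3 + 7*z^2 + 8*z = -z^3 + 10*z^2 - 9*z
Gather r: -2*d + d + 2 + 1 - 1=2 - d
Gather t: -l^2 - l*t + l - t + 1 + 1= -l^2 + l + t*(-l - 1) + 2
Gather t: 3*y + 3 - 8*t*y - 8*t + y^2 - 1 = t*(-8*y - 8) + y^2 + 3*y + 2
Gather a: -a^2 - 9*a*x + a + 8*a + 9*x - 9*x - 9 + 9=-a^2 + a*(9 - 9*x)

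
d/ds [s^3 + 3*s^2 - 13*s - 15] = 3*s^2 + 6*s - 13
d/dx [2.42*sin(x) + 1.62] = 2.42*cos(x)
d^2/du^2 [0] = 0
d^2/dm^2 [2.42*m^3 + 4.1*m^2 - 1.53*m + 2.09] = 14.52*m + 8.2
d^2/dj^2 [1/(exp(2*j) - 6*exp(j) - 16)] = 2*((3 - 2*exp(j))*(-exp(2*j) + 6*exp(j) + 16) - 4*(exp(j) - 3)^2*exp(j))*exp(j)/(-exp(2*j) + 6*exp(j) + 16)^3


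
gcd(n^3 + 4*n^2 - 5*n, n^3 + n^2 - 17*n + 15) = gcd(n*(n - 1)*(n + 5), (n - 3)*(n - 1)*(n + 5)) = n^2 + 4*n - 5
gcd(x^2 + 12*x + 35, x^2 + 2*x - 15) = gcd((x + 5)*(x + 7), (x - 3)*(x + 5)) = x + 5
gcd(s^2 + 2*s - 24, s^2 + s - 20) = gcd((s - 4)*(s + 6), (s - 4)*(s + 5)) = s - 4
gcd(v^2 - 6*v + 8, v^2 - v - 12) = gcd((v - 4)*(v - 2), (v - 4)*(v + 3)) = v - 4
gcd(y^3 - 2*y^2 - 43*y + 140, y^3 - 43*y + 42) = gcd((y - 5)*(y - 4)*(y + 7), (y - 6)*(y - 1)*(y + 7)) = y + 7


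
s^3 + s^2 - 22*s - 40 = (s - 5)*(s + 2)*(s + 4)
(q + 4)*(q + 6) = q^2 + 10*q + 24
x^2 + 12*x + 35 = (x + 5)*(x + 7)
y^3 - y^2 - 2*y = y*(y - 2)*(y + 1)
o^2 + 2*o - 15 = (o - 3)*(o + 5)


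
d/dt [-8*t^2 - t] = -16*t - 1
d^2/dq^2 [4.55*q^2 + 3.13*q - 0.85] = 9.10000000000000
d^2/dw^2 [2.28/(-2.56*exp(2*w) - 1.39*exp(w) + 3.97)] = (-2.28*(5.12*exp(w) + 1.39)*(10.24*exp(w) + 2.78)*exp(w) + (23.3472*exp(w) + 3.1692)*(2.56*exp(2*w) + 1.39*exp(w) - 3.97))*exp(w)/(2.56*exp(2*w) + 1.39*exp(w) - 3.97)^3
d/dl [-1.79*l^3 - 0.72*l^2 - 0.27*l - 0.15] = -5.37*l^2 - 1.44*l - 0.27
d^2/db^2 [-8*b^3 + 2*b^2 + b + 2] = 4 - 48*b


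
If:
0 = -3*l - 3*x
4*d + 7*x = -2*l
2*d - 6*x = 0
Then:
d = 0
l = 0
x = 0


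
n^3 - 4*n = n*(n - 2)*(n + 2)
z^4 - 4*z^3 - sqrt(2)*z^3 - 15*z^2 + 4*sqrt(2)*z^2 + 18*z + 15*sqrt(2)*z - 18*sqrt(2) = (z - 6)*(z - 1)*(z + 3)*(z - sqrt(2))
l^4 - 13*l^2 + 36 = (l - 3)*(l - 2)*(l + 2)*(l + 3)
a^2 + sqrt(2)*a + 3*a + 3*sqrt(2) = (a + 3)*(a + sqrt(2))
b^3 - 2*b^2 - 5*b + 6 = (b - 3)*(b - 1)*(b + 2)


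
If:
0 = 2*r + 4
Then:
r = -2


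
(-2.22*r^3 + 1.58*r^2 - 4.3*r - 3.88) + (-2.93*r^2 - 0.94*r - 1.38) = -2.22*r^3 - 1.35*r^2 - 5.24*r - 5.26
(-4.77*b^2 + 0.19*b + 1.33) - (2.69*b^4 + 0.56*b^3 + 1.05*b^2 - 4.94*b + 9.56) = -2.69*b^4 - 0.56*b^3 - 5.82*b^2 + 5.13*b - 8.23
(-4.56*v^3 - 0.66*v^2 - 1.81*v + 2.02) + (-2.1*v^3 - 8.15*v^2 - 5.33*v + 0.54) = -6.66*v^3 - 8.81*v^2 - 7.14*v + 2.56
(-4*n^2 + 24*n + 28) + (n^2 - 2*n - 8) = -3*n^2 + 22*n + 20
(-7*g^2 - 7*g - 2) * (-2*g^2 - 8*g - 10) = 14*g^4 + 70*g^3 + 130*g^2 + 86*g + 20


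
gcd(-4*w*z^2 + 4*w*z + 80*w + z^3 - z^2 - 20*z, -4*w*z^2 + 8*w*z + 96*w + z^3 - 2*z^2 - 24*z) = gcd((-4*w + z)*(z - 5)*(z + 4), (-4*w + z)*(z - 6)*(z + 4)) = -4*w*z - 16*w + z^2 + 4*z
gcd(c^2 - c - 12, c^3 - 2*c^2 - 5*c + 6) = 1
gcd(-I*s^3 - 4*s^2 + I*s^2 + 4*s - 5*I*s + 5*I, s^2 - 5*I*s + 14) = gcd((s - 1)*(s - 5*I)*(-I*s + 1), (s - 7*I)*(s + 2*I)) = 1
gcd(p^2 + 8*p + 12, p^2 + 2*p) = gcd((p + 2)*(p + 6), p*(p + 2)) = p + 2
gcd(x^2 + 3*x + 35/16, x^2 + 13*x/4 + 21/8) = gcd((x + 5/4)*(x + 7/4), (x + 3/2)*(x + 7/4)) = x + 7/4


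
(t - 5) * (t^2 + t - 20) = t^3 - 4*t^2 - 25*t + 100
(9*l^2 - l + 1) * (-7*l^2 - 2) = -63*l^4 + 7*l^3 - 25*l^2 + 2*l - 2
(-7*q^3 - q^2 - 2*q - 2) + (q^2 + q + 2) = -7*q^3 - q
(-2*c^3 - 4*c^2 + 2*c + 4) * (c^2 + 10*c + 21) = -2*c^5 - 24*c^4 - 80*c^3 - 60*c^2 + 82*c + 84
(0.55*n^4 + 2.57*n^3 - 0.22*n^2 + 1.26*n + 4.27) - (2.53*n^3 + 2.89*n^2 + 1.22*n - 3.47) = 0.55*n^4 + 0.04*n^3 - 3.11*n^2 + 0.04*n + 7.74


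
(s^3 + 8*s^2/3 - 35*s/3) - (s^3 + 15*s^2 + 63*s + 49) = -37*s^2/3 - 224*s/3 - 49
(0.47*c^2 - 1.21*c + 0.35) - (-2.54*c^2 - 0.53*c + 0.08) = 3.01*c^2 - 0.68*c + 0.27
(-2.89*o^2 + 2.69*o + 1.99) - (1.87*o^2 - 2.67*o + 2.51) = -4.76*o^2 + 5.36*o - 0.52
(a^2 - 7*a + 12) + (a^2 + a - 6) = 2*a^2 - 6*a + 6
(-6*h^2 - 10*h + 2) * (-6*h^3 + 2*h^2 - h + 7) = 36*h^5 + 48*h^4 - 26*h^3 - 28*h^2 - 72*h + 14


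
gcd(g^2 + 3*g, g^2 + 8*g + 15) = g + 3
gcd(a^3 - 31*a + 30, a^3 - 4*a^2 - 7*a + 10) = a^2 - 6*a + 5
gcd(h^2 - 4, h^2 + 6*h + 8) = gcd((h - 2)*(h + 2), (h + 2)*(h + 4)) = h + 2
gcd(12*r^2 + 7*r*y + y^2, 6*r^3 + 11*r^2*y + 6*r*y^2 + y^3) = 3*r + y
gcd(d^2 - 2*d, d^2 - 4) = d - 2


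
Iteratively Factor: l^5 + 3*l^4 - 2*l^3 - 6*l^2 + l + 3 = (l - 1)*(l^4 + 4*l^3 + 2*l^2 - 4*l - 3) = (l - 1)*(l + 1)*(l^3 + 3*l^2 - l - 3) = (l - 1)*(l + 1)^2*(l^2 + 2*l - 3) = (l - 1)*(l + 1)^2*(l + 3)*(l - 1)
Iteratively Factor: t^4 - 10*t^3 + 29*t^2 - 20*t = (t - 4)*(t^3 - 6*t^2 + 5*t) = (t - 5)*(t - 4)*(t^2 - t) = t*(t - 5)*(t - 4)*(t - 1)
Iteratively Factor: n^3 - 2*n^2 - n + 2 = (n - 2)*(n^2 - 1) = (n - 2)*(n - 1)*(n + 1)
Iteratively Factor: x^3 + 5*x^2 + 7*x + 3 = (x + 1)*(x^2 + 4*x + 3) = (x + 1)^2*(x + 3)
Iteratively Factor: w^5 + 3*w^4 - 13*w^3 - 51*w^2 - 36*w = (w + 3)*(w^4 - 13*w^2 - 12*w) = (w - 4)*(w + 3)*(w^3 + 4*w^2 + 3*w) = w*(w - 4)*(w + 3)*(w^2 + 4*w + 3) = w*(w - 4)*(w + 3)^2*(w + 1)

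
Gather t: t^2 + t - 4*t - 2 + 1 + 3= t^2 - 3*t + 2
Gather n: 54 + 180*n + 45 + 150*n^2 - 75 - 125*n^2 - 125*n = 25*n^2 + 55*n + 24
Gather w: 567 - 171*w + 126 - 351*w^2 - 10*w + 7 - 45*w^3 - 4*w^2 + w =-45*w^3 - 355*w^2 - 180*w + 700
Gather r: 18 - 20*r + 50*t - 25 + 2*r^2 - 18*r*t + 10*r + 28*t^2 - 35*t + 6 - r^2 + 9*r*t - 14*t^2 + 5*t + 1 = r^2 + r*(-9*t - 10) + 14*t^2 + 20*t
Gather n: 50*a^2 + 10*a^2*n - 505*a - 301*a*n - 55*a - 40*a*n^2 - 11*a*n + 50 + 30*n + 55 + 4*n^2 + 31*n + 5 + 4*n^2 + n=50*a^2 - 560*a + n^2*(8 - 40*a) + n*(10*a^2 - 312*a + 62) + 110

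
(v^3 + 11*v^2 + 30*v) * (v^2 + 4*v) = v^5 + 15*v^4 + 74*v^3 + 120*v^2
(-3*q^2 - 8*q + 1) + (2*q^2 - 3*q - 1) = -q^2 - 11*q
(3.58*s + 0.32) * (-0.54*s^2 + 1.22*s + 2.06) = -1.9332*s^3 + 4.1948*s^2 + 7.7652*s + 0.6592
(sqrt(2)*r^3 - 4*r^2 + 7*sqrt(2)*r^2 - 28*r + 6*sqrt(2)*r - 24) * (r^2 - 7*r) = sqrt(2)*r^5 - 4*r^4 - 43*sqrt(2)*r^3 - 42*sqrt(2)*r^2 + 172*r^2 + 168*r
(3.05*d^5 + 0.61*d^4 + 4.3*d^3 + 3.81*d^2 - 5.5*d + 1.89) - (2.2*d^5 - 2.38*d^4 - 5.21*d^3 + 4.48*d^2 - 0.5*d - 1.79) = 0.85*d^5 + 2.99*d^4 + 9.51*d^3 - 0.67*d^2 - 5.0*d + 3.68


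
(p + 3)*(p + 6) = p^2 + 9*p + 18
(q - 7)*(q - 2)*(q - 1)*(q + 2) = q^4 - 8*q^3 + 3*q^2 + 32*q - 28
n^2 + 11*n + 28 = (n + 4)*(n + 7)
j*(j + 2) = j^2 + 2*j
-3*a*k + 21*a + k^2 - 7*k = (-3*a + k)*(k - 7)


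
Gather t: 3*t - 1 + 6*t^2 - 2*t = 6*t^2 + t - 1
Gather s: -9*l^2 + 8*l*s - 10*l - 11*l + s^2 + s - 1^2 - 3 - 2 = -9*l^2 - 21*l + s^2 + s*(8*l + 1) - 6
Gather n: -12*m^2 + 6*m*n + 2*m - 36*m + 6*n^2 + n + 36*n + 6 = -12*m^2 - 34*m + 6*n^2 + n*(6*m + 37) + 6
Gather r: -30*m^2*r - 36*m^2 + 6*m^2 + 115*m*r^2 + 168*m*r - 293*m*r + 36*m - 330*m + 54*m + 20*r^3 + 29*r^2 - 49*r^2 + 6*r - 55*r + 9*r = -30*m^2 - 240*m + 20*r^3 + r^2*(115*m - 20) + r*(-30*m^2 - 125*m - 40)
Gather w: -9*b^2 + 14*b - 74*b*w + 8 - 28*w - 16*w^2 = -9*b^2 + 14*b - 16*w^2 + w*(-74*b - 28) + 8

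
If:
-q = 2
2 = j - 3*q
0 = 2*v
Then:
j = -4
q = -2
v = 0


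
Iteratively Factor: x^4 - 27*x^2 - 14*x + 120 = (x + 4)*(x^3 - 4*x^2 - 11*x + 30) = (x - 5)*(x + 4)*(x^2 + x - 6) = (x - 5)*(x + 3)*(x + 4)*(x - 2)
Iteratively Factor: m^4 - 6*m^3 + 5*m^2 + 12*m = (m - 4)*(m^3 - 2*m^2 - 3*m) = (m - 4)*(m + 1)*(m^2 - 3*m) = m*(m - 4)*(m + 1)*(m - 3)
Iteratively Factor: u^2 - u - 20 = (u + 4)*(u - 5)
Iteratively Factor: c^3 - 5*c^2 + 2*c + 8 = (c - 4)*(c^2 - c - 2) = (c - 4)*(c - 2)*(c + 1)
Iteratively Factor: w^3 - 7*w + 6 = (w - 1)*(w^2 + w - 6) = (w - 1)*(w + 3)*(w - 2)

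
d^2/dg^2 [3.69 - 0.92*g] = 0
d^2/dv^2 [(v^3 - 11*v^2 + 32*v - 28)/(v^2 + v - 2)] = 4*(23*v^3 - 78*v^2 + 60*v - 32)/(v^6 + 3*v^5 - 3*v^4 - 11*v^3 + 6*v^2 + 12*v - 8)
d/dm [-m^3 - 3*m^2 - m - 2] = -3*m^2 - 6*m - 1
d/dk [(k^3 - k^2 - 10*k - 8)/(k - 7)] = 2*(k^3 - 11*k^2 + 7*k + 39)/(k^2 - 14*k + 49)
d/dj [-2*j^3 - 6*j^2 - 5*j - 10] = -6*j^2 - 12*j - 5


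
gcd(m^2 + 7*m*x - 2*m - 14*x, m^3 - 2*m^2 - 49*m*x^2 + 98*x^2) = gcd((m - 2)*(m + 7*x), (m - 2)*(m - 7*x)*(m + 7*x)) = m^2 + 7*m*x - 2*m - 14*x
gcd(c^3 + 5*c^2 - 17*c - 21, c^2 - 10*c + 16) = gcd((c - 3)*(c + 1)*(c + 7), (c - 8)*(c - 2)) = 1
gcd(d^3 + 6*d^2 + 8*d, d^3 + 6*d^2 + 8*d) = d^3 + 6*d^2 + 8*d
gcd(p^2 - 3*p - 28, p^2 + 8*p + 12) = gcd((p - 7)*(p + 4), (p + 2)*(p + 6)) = 1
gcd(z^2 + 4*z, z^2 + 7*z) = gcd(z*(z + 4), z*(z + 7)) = z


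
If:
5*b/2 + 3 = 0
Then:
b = -6/5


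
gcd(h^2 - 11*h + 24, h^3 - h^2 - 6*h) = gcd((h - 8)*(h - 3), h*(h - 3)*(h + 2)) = h - 3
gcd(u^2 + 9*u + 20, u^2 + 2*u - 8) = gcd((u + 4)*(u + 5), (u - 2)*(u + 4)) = u + 4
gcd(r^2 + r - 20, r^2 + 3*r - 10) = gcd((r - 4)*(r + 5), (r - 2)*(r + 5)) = r + 5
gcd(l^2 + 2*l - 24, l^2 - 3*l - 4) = l - 4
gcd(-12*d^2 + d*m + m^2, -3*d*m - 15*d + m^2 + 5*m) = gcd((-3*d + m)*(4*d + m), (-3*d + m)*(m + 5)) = 3*d - m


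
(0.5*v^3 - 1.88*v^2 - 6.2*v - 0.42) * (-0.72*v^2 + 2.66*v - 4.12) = -0.36*v^5 + 2.6836*v^4 - 2.5968*v^3 - 8.444*v^2 + 24.4268*v + 1.7304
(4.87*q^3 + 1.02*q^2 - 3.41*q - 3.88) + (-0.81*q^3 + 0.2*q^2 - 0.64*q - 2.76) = 4.06*q^3 + 1.22*q^2 - 4.05*q - 6.64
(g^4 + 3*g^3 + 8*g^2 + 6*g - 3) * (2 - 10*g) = -10*g^5 - 28*g^4 - 74*g^3 - 44*g^2 + 42*g - 6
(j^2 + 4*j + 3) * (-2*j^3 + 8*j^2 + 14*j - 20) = -2*j^5 + 40*j^3 + 60*j^2 - 38*j - 60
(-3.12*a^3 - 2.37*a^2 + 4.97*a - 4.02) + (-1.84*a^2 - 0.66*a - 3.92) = -3.12*a^3 - 4.21*a^2 + 4.31*a - 7.94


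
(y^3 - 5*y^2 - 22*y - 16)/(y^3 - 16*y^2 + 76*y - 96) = (y^2 + 3*y + 2)/(y^2 - 8*y + 12)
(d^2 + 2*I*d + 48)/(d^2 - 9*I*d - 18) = (d + 8*I)/(d - 3*I)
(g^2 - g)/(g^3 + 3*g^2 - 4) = g/(g^2 + 4*g + 4)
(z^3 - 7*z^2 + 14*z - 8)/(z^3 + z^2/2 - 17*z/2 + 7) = 2*(z - 4)/(2*z + 7)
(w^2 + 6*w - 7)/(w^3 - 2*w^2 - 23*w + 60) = (w^2 + 6*w - 7)/(w^3 - 2*w^2 - 23*w + 60)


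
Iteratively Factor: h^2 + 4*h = (h)*(h + 4)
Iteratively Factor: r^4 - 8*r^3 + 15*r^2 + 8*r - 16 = (r - 1)*(r^3 - 7*r^2 + 8*r + 16) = (r - 1)*(r + 1)*(r^2 - 8*r + 16) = (r - 4)*(r - 1)*(r + 1)*(r - 4)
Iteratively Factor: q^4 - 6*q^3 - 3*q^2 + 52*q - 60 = (q - 2)*(q^3 - 4*q^2 - 11*q + 30) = (q - 2)*(q + 3)*(q^2 - 7*q + 10) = (q - 5)*(q - 2)*(q + 3)*(q - 2)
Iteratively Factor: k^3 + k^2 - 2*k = (k + 2)*(k^2 - k) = (k - 1)*(k + 2)*(k)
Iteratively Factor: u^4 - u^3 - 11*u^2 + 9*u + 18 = (u - 2)*(u^3 + u^2 - 9*u - 9) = (u - 3)*(u - 2)*(u^2 + 4*u + 3) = (u - 3)*(u - 2)*(u + 1)*(u + 3)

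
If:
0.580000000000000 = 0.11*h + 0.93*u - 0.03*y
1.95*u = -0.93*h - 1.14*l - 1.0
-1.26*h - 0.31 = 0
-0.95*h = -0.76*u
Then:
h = -0.25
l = -0.15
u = -0.31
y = -29.77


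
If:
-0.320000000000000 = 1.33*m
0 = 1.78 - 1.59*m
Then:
No Solution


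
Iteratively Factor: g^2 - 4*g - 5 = (g + 1)*(g - 5)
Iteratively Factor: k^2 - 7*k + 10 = (k - 5)*(k - 2)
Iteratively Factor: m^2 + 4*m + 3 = (m + 3)*(m + 1)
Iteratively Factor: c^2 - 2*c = (c)*(c - 2)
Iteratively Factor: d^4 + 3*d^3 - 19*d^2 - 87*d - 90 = (d + 3)*(d^3 - 19*d - 30) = (d + 3)^2*(d^2 - 3*d - 10) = (d + 2)*(d + 3)^2*(d - 5)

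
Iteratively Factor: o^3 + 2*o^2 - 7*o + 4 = (o - 1)*(o^2 + 3*o - 4) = (o - 1)^2*(o + 4)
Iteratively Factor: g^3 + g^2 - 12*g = (g - 3)*(g^2 + 4*g) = (g - 3)*(g + 4)*(g)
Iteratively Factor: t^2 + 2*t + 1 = (t + 1)*(t + 1)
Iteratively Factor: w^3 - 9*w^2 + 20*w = (w)*(w^2 - 9*w + 20) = w*(w - 4)*(w - 5)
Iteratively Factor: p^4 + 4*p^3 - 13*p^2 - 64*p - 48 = (p + 1)*(p^3 + 3*p^2 - 16*p - 48) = (p + 1)*(p + 3)*(p^2 - 16) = (p - 4)*(p + 1)*(p + 3)*(p + 4)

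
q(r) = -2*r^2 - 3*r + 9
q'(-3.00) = 9.00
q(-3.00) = 0.00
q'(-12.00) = 45.00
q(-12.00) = -243.00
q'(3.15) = -15.60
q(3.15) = -20.30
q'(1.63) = -9.52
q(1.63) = -1.20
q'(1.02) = -7.08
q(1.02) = 3.86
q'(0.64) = -5.56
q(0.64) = 6.26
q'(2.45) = -12.80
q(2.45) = -10.36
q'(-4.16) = 13.64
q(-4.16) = -13.13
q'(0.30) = -4.20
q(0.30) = 7.92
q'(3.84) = -18.36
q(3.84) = -32.01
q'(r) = -4*r - 3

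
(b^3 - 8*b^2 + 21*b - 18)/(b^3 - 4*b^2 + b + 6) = (b - 3)/(b + 1)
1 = 1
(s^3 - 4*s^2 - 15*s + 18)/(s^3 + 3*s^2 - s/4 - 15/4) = 4*(s^2 - 3*s - 18)/(4*s^2 + 16*s + 15)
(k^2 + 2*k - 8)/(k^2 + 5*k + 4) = (k - 2)/(k + 1)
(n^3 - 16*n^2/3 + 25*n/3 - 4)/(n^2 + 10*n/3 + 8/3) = (3*n^3 - 16*n^2 + 25*n - 12)/(3*n^2 + 10*n + 8)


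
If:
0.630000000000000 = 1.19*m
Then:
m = 0.53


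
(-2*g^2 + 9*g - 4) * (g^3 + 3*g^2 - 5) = -2*g^5 + 3*g^4 + 23*g^3 - 2*g^2 - 45*g + 20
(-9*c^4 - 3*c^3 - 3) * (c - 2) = -9*c^5 + 15*c^4 + 6*c^3 - 3*c + 6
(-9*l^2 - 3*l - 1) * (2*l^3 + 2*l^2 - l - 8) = -18*l^5 - 24*l^4 + l^3 + 73*l^2 + 25*l + 8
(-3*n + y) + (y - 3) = -3*n + 2*y - 3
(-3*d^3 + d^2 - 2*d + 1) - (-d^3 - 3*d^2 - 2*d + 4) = -2*d^3 + 4*d^2 - 3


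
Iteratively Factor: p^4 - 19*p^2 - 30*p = (p + 3)*(p^3 - 3*p^2 - 10*p) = (p + 2)*(p + 3)*(p^2 - 5*p) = p*(p + 2)*(p + 3)*(p - 5)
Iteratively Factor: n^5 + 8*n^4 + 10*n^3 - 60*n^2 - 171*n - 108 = (n - 3)*(n^4 + 11*n^3 + 43*n^2 + 69*n + 36) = (n - 3)*(n + 1)*(n^3 + 10*n^2 + 33*n + 36) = (n - 3)*(n + 1)*(n + 3)*(n^2 + 7*n + 12) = (n - 3)*(n + 1)*(n + 3)^2*(n + 4)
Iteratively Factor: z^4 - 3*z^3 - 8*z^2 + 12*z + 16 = (z + 1)*(z^3 - 4*z^2 - 4*z + 16) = (z - 2)*(z + 1)*(z^2 - 2*z - 8) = (z - 2)*(z + 1)*(z + 2)*(z - 4)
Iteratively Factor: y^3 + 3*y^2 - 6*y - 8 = (y - 2)*(y^2 + 5*y + 4) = (y - 2)*(y + 1)*(y + 4)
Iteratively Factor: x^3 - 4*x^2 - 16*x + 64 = (x - 4)*(x^2 - 16) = (x - 4)*(x + 4)*(x - 4)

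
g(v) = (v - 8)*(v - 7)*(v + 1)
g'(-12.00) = 809.00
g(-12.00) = -4180.00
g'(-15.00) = 1136.00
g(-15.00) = -7084.00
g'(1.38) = 8.07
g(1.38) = 88.55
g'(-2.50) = 129.75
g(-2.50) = -149.62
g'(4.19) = -23.65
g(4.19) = 55.56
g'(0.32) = 32.35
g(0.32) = 67.72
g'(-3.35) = 168.47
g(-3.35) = -276.06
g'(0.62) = 24.79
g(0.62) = 76.28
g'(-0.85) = 66.97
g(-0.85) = 10.42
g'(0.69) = 23.11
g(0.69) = 77.95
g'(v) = (v - 8)*(v - 7) + (v - 8)*(v + 1) + (v - 7)*(v + 1)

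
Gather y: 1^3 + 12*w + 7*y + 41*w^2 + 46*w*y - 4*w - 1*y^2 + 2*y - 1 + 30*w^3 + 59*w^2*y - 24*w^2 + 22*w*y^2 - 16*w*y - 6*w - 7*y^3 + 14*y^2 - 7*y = 30*w^3 + 17*w^2 + 2*w - 7*y^3 + y^2*(22*w + 13) + y*(59*w^2 + 30*w + 2)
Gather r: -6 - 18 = -24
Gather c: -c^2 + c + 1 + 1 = -c^2 + c + 2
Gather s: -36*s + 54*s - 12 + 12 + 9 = 18*s + 9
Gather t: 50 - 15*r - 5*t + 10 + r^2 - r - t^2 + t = r^2 - 16*r - t^2 - 4*t + 60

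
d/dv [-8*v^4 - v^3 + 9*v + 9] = -32*v^3 - 3*v^2 + 9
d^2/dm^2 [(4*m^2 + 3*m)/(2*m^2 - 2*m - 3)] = 4*(14*m^3 + 36*m^2 + 27*m + 9)/(8*m^6 - 24*m^5 - 12*m^4 + 64*m^3 + 18*m^2 - 54*m - 27)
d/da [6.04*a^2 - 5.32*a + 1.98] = 12.08*a - 5.32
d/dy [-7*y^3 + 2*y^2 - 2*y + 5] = -21*y^2 + 4*y - 2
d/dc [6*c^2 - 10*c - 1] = 12*c - 10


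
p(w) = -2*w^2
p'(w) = -4*w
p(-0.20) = -0.08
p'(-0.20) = 0.80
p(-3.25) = -21.12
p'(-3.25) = 13.00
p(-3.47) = -24.08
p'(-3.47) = 13.88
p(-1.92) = -7.37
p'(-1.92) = 7.68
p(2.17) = -9.42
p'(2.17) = -8.68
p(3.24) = -21.00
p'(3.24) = -12.96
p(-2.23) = -9.95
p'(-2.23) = 8.92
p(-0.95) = -1.80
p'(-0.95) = 3.80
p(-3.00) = -18.00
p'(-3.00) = 12.00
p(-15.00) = -450.00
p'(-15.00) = 60.00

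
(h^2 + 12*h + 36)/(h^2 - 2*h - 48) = (h + 6)/(h - 8)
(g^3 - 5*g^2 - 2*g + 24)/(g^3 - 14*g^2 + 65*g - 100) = (g^2 - g - 6)/(g^2 - 10*g + 25)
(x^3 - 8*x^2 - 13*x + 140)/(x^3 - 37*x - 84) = (x - 5)/(x + 3)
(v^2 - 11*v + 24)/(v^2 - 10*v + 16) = (v - 3)/(v - 2)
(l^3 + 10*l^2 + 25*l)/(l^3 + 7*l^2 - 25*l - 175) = l*(l + 5)/(l^2 + 2*l - 35)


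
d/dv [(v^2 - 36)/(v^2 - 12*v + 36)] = -12/(v^2 - 12*v + 36)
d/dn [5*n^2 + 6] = 10*n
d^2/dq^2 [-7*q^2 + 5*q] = -14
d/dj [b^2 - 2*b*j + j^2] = -2*b + 2*j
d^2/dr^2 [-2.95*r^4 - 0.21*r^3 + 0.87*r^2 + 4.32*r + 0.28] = -35.4*r^2 - 1.26*r + 1.74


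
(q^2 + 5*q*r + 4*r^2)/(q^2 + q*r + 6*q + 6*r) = (q + 4*r)/(q + 6)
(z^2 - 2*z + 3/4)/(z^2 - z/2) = (z - 3/2)/z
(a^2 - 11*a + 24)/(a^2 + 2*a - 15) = (a - 8)/(a + 5)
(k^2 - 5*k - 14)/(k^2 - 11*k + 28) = (k + 2)/(k - 4)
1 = 1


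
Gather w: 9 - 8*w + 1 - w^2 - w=-w^2 - 9*w + 10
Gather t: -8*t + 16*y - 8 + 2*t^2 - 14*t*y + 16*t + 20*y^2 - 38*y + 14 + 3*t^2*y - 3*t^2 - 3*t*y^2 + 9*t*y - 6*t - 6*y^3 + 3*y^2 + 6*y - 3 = t^2*(3*y - 1) + t*(-3*y^2 - 5*y + 2) - 6*y^3 + 23*y^2 - 16*y + 3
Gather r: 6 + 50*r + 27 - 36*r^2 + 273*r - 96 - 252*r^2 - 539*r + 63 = -288*r^2 - 216*r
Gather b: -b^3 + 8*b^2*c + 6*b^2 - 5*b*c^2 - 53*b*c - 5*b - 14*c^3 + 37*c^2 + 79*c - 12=-b^3 + b^2*(8*c + 6) + b*(-5*c^2 - 53*c - 5) - 14*c^3 + 37*c^2 + 79*c - 12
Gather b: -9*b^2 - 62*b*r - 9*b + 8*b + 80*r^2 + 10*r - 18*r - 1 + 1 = -9*b^2 + b*(-62*r - 1) + 80*r^2 - 8*r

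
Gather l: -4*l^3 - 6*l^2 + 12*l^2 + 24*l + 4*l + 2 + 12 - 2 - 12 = -4*l^3 + 6*l^2 + 28*l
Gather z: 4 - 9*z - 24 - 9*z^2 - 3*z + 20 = -9*z^2 - 12*z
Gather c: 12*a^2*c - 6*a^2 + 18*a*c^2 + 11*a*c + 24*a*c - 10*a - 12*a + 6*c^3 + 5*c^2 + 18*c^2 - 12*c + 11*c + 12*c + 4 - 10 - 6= -6*a^2 - 22*a + 6*c^3 + c^2*(18*a + 23) + c*(12*a^2 + 35*a + 11) - 12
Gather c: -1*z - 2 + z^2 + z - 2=z^2 - 4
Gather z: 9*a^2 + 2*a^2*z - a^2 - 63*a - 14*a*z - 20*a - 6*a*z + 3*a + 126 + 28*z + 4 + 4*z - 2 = 8*a^2 - 80*a + z*(2*a^2 - 20*a + 32) + 128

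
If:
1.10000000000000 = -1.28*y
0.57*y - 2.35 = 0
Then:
No Solution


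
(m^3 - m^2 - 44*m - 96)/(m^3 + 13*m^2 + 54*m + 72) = (m - 8)/(m + 6)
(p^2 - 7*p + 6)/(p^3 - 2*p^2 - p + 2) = (p - 6)/(p^2 - p - 2)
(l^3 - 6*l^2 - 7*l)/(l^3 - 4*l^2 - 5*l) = (l - 7)/(l - 5)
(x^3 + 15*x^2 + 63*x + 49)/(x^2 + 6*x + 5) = (x^2 + 14*x + 49)/(x + 5)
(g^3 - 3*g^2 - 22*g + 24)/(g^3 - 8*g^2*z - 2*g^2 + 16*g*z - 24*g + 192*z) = (1 - g)/(-g + 8*z)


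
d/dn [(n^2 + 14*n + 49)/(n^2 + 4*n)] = 2*(-5*n^2 - 49*n - 98)/(n^2*(n^2 + 8*n + 16))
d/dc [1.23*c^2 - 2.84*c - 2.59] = 2.46*c - 2.84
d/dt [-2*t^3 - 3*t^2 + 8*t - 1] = -6*t^2 - 6*t + 8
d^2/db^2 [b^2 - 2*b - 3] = 2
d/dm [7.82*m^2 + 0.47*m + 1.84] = 15.64*m + 0.47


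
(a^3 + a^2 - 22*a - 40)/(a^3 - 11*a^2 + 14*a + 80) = (a + 4)/(a - 8)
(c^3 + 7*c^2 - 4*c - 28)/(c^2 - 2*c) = c + 9 + 14/c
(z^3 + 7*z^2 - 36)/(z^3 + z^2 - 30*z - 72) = (z^2 + 4*z - 12)/(z^2 - 2*z - 24)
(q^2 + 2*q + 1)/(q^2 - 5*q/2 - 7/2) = 2*(q + 1)/(2*q - 7)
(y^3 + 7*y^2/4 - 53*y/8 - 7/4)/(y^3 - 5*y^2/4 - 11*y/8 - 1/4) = (2*y + 7)/(2*y + 1)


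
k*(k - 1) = k^2 - k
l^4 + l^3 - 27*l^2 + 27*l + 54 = (l - 3)^2*(l + 1)*(l + 6)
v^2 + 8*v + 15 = (v + 3)*(v + 5)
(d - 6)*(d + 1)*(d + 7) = d^3 + 2*d^2 - 41*d - 42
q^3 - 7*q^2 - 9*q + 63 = (q - 7)*(q - 3)*(q + 3)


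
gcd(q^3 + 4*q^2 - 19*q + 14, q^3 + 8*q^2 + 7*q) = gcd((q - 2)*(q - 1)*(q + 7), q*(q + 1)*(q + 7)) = q + 7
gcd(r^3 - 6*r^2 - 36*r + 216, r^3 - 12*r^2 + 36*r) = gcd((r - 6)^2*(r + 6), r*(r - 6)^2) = r^2 - 12*r + 36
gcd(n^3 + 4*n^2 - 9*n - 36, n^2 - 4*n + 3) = n - 3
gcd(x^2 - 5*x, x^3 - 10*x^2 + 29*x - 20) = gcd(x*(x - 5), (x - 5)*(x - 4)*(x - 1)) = x - 5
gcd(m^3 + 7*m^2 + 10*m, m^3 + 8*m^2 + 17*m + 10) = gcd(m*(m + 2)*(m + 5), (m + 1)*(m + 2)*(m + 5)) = m^2 + 7*m + 10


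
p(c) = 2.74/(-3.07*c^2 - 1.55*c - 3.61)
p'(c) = 2.74*(6.14*c + 1.55)/(-3.07*c^2 - 1.55*c - 3.61)^2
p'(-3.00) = -0.07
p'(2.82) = 0.05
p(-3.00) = -0.10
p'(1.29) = 0.23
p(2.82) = -0.08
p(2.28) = -0.12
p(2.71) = -0.09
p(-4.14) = -0.06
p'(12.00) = 0.00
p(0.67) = -0.45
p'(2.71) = 0.05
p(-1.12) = -0.48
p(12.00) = -0.01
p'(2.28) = 0.08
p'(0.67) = 0.43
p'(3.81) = 0.02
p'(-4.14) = -0.03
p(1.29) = -0.26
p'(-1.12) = -0.45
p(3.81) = -0.05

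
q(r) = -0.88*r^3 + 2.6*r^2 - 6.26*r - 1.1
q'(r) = -2.64*r^2 + 5.2*r - 6.26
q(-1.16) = 11.03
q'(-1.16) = -15.84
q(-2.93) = 61.70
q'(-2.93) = -44.16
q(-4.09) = 128.20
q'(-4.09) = -71.69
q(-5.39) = 245.98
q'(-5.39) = -110.99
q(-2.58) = 47.47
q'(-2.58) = -37.25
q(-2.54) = 46.00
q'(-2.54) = -36.50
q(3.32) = -25.43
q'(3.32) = -18.10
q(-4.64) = 171.83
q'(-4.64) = -87.23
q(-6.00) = 320.14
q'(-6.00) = -132.50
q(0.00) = -1.10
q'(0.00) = -6.26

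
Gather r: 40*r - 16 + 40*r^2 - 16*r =40*r^2 + 24*r - 16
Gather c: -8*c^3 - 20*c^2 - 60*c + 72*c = -8*c^3 - 20*c^2 + 12*c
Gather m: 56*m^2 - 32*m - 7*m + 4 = 56*m^2 - 39*m + 4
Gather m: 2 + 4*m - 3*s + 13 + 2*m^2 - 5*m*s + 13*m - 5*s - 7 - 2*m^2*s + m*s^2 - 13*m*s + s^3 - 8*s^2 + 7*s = m^2*(2 - 2*s) + m*(s^2 - 18*s + 17) + s^3 - 8*s^2 - s + 8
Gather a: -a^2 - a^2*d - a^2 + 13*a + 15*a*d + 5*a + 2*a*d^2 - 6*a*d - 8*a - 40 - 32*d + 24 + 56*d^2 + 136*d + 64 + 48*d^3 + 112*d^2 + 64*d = a^2*(-d - 2) + a*(2*d^2 + 9*d + 10) + 48*d^3 + 168*d^2 + 168*d + 48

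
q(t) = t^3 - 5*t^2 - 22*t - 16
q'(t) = 3*t^2 - 10*t - 22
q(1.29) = -50.55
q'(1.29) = -29.91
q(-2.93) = -19.62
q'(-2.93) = 33.05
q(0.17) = -19.88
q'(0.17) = -23.61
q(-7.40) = -532.22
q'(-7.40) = 216.28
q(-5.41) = -201.66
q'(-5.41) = 119.90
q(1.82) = -66.57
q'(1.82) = -30.26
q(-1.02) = 0.18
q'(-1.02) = -8.68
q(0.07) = -17.56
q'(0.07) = -22.69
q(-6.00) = -280.00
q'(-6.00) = 146.00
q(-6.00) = -280.00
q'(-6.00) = 146.00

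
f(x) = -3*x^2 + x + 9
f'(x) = 1 - 6*x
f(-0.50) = 7.75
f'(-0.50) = 4.00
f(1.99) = -0.89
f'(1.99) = -10.94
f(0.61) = 8.49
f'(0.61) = -2.66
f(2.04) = -1.44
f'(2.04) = -11.24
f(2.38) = -5.61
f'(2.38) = -13.28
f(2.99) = -14.83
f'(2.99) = -16.94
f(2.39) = -5.75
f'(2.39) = -13.34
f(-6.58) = -127.47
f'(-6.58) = 40.48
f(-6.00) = -105.00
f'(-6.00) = 37.00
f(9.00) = -225.00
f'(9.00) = -53.00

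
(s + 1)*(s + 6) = s^2 + 7*s + 6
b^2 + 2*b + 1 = (b + 1)^2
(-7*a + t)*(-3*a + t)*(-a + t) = -21*a^3 + 31*a^2*t - 11*a*t^2 + t^3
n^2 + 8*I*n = n*(n + 8*I)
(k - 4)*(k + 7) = k^2 + 3*k - 28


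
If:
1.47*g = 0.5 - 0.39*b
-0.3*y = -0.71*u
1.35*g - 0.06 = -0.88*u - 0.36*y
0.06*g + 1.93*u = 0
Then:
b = 1.11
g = 0.05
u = -0.00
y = -0.00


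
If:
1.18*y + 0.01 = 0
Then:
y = -0.01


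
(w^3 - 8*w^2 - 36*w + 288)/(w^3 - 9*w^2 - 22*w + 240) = (w + 6)/(w + 5)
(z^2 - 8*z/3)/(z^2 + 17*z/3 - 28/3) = z*(3*z - 8)/(3*z^2 + 17*z - 28)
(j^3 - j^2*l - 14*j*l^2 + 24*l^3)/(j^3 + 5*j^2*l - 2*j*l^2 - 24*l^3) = (j - 3*l)/(j + 3*l)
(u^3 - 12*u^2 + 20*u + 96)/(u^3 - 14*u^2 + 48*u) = (u + 2)/u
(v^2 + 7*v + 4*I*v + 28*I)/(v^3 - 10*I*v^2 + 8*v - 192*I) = (v + 7)/(v^2 - 14*I*v - 48)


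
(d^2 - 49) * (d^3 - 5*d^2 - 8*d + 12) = d^5 - 5*d^4 - 57*d^3 + 257*d^2 + 392*d - 588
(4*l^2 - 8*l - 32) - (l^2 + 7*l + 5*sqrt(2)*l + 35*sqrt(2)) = 3*l^2 - 15*l - 5*sqrt(2)*l - 35*sqrt(2) - 32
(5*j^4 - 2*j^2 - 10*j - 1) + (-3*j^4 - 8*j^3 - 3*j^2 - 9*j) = 2*j^4 - 8*j^3 - 5*j^2 - 19*j - 1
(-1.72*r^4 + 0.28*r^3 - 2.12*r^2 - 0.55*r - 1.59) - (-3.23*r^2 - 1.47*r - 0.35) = -1.72*r^4 + 0.28*r^3 + 1.11*r^2 + 0.92*r - 1.24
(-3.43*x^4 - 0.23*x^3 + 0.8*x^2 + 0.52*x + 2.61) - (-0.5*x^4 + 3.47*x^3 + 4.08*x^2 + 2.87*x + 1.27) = -2.93*x^4 - 3.7*x^3 - 3.28*x^2 - 2.35*x + 1.34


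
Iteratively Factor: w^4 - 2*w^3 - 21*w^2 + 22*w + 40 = (w + 1)*(w^3 - 3*w^2 - 18*w + 40) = (w + 1)*(w + 4)*(w^2 - 7*w + 10) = (w - 5)*(w + 1)*(w + 4)*(w - 2)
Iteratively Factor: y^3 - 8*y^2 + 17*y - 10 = (y - 5)*(y^2 - 3*y + 2) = (y - 5)*(y - 1)*(y - 2)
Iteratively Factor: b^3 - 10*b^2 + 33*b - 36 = (b - 4)*(b^2 - 6*b + 9) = (b - 4)*(b - 3)*(b - 3)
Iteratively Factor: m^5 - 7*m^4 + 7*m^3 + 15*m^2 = (m - 5)*(m^4 - 2*m^3 - 3*m^2) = m*(m - 5)*(m^3 - 2*m^2 - 3*m) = m^2*(m - 5)*(m^2 - 2*m - 3) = m^2*(m - 5)*(m + 1)*(m - 3)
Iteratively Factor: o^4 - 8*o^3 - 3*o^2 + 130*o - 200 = (o + 4)*(o^3 - 12*o^2 + 45*o - 50) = (o - 2)*(o + 4)*(o^2 - 10*o + 25) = (o - 5)*(o - 2)*(o + 4)*(o - 5)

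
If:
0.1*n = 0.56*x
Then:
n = 5.6*x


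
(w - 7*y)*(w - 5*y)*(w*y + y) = w^3*y - 12*w^2*y^2 + w^2*y + 35*w*y^3 - 12*w*y^2 + 35*y^3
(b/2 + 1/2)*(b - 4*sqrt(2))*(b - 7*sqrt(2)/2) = b^3/2 - 15*sqrt(2)*b^2/4 + b^2/2 - 15*sqrt(2)*b/4 + 14*b + 14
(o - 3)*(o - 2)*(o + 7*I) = o^3 - 5*o^2 + 7*I*o^2 + 6*o - 35*I*o + 42*I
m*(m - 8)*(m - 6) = m^3 - 14*m^2 + 48*m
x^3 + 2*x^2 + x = x*(x + 1)^2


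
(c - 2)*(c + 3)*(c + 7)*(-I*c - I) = -I*c^4 - 9*I*c^3 - 9*I*c^2 + 41*I*c + 42*I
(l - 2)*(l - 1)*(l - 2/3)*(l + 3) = l^4 - 2*l^3/3 - 7*l^2 + 32*l/3 - 4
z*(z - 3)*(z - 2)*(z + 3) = z^4 - 2*z^3 - 9*z^2 + 18*z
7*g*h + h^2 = h*(7*g + h)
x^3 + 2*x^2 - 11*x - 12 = (x - 3)*(x + 1)*(x + 4)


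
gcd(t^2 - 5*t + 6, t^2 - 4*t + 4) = t - 2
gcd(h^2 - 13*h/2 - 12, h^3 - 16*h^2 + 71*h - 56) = h - 8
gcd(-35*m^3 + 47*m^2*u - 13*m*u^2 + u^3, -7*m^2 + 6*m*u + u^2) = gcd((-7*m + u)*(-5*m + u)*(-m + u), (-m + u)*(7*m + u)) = -m + u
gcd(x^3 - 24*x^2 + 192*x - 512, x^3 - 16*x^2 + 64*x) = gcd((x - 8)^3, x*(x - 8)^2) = x^2 - 16*x + 64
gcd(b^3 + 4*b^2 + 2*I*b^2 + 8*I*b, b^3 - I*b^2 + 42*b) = b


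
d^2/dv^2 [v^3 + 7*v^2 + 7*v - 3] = 6*v + 14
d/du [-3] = 0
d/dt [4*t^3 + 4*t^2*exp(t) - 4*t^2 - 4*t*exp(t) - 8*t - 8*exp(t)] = 4*t^2*exp(t) + 12*t^2 + 4*t*exp(t) - 8*t - 12*exp(t) - 8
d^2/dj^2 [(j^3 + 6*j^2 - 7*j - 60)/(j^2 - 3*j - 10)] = 60*(j^3 + 3*j^2 + 21*j - 11)/(j^6 - 9*j^5 - 3*j^4 + 153*j^3 + 30*j^2 - 900*j - 1000)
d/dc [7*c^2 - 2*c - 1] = 14*c - 2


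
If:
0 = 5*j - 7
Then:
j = 7/5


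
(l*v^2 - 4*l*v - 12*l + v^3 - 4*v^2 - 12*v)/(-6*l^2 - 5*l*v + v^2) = (v^2 - 4*v - 12)/(-6*l + v)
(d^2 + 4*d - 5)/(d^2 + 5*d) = (d - 1)/d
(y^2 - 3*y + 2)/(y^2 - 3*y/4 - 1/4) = 4*(y - 2)/(4*y + 1)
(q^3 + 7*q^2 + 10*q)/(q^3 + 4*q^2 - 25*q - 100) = q*(q + 2)/(q^2 - q - 20)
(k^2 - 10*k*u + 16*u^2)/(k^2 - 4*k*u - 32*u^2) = (k - 2*u)/(k + 4*u)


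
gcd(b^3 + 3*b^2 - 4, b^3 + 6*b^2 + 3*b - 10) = b^2 + b - 2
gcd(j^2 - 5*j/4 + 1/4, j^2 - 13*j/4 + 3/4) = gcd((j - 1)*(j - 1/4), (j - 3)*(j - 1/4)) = j - 1/4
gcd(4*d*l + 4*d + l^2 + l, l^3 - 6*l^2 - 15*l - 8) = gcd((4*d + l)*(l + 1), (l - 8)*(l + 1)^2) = l + 1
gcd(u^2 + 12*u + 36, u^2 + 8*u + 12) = u + 6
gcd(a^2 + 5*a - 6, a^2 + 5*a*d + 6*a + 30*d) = a + 6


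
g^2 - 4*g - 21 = (g - 7)*(g + 3)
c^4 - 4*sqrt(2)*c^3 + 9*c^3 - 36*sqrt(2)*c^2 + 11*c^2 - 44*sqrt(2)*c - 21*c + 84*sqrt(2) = (c - 1)*(c + 3)*(c + 7)*(c - 4*sqrt(2))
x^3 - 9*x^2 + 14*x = x*(x - 7)*(x - 2)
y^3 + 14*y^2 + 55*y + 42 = (y + 1)*(y + 6)*(y + 7)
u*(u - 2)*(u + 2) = u^3 - 4*u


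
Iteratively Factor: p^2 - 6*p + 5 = (p - 1)*(p - 5)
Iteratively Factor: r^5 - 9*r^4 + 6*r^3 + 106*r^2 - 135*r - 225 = (r + 1)*(r^4 - 10*r^3 + 16*r^2 + 90*r - 225) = (r - 3)*(r + 1)*(r^3 - 7*r^2 - 5*r + 75) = (r - 5)*(r - 3)*(r + 1)*(r^2 - 2*r - 15) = (r - 5)*(r - 3)*(r + 1)*(r + 3)*(r - 5)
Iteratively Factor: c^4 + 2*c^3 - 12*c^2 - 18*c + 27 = (c + 3)*(c^3 - c^2 - 9*c + 9) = (c - 1)*(c + 3)*(c^2 - 9) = (c - 1)*(c + 3)^2*(c - 3)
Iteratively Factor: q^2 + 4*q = (q + 4)*(q)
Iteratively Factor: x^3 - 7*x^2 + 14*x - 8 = (x - 2)*(x^2 - 5*x + 4) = (x - 4)*(x - 2)*(x - 1)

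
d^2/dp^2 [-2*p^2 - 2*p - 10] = -4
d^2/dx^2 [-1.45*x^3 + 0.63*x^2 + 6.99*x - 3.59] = 1.26 - 8.7*x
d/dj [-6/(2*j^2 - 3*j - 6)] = 6*(4*j - 3)/(-2*j^2 + 3*j + 6)^2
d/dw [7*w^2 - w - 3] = 14*w - 1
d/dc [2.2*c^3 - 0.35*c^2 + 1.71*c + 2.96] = 6.6*c^2 - 0.7*c + 1.71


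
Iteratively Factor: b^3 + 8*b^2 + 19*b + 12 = (b + 1)*(b^2 + 7*b + 12) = (b + 1)*(b + 4)*(b + 3)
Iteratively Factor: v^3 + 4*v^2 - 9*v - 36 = (v + 3)*(v^2 + v - 12) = (v - 3)*(v + 3)*(v + 4)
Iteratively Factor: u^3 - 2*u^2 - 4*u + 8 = (u + 2)*(u^2 - 4*u + 4) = (u - 2)*(u + 2)*(u - 2)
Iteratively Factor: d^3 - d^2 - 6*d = (d)*(d^2 - d - 6) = d*(d - 3)*(d + 2)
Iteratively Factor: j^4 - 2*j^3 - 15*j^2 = (j)*(j^3 - 2*j^2 - 15*j) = j*(j + 3)*(j^2 - 5*j) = j^2*(j + 3)*(j - 5)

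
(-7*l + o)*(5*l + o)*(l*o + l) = -35*l^3*o - 35*l^3 - 2*l^2*o^2 - 2*l^2*o + l*o^3 + l*o^2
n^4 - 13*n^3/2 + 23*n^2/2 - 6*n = n*(n - 4)*(n - 3/2)*(n - 1)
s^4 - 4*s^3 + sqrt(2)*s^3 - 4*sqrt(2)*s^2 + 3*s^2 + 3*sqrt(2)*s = s*(s - 3)*(s - 1)*(s + sqrt(2))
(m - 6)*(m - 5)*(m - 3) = m^3 - 14*m^2 + 63*m - 90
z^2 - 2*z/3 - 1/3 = (z - 1)*(z + 1/3)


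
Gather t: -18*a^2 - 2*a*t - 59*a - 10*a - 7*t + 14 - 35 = -18*a^2 - 69*a + t*(-2*a - 7) - 21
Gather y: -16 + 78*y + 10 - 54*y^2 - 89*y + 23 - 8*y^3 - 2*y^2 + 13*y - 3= -8*y^3 - 56*y^2 + 2*y + 14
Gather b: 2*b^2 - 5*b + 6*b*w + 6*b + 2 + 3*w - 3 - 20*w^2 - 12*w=2*b^2 + b*(6*w + 1) - 20*w^2 - 9*w - 1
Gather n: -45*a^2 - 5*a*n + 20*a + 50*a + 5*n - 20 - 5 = -45*a^2 + 70*a + n*(5 - 5*a) - 25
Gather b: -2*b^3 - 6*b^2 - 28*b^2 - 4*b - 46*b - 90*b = -2*b^3 - 34*b^2 - 140*b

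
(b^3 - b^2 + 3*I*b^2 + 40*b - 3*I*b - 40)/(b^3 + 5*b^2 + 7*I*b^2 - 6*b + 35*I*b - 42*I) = (b^2 + 3*I*b + 40)/(b^2 + b*(6 + 7*I) + 42*I)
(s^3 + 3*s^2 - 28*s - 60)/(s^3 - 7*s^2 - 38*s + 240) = (s + 2)/(s - 8)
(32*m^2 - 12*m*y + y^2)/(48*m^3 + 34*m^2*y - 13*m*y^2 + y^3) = (-4*m + y)/(-6*m^2 - 5*m*y + y^2)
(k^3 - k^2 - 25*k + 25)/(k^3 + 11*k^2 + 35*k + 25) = (k^2 - 6*k + 5)/(k^2 + 6*k + 5)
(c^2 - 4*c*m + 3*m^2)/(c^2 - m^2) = (c - 3*m)/(c + m)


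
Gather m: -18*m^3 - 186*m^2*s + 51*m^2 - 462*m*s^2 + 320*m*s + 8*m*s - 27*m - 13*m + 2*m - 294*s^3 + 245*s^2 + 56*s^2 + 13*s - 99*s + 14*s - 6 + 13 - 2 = -18*m^3 + m^2*(51 - 186*s) + m*(-462*s^2 + 328*s - 38) - 294*s^3 + 301*s^2 - 72*s + 5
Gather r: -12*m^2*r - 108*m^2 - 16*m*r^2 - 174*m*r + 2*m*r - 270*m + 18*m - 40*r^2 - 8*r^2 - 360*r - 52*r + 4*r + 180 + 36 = -108*m^2 - 252*m + r^2*(-16*m - 48) + r*(-12*m^2 - 172*m - 408) + 216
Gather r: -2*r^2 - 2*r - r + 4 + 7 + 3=-2*r^2 - 3*r + 14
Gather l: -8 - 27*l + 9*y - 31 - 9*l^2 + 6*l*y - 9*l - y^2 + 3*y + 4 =-9*l^2 + l*(6*y - 36) - y^2 + 12*y - 35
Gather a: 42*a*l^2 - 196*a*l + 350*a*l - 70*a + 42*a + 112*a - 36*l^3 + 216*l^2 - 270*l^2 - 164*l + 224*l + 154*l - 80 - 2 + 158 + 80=a*(42*l^2 + 154*l + 84) - 36*l^3 - 54*l^2 + 214*l + 156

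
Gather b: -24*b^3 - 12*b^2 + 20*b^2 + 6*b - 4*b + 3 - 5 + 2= -24*b^3 + 8*b^2 + 2*b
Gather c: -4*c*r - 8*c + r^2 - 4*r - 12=c*(-4*r - 8) + r^2 - 4*r - 12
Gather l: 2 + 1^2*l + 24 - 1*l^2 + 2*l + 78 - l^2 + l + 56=-2*l^2 + 4*l + 160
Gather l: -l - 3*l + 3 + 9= 12 - 4*l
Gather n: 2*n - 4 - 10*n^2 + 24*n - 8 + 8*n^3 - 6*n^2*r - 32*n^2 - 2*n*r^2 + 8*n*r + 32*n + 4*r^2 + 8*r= 8*n^3 + n^2*(-6*r - 42) + n*(-2*r^2 + 8*r + 58) + 4*r^2 + 8*r - 12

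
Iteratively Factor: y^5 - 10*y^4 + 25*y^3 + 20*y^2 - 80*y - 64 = (y - 4)*(y^4 - 6*y^3 + y^2 + 24*y + 16) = (y - 4)*(y + 1)*(y^3 - 7*y^2 + 8*y + 16) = (y - 4)^2*(y + 1)*(y^2 - 3*y - 4) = (y - 4)^3*(y + 1)*(y + 1)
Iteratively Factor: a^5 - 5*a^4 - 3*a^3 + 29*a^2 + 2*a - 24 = (a + 1)*(a^4 - 6*a^3 + 3*a^2 + 26*a - 24) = (a + 1)*(a + 2)*(a^3 - 8*a^2 + 19*a - 12) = (a - 1)*(a + 1)*(a + 2)*(a^2 - 7*a + 12) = (a - 3)*(a - 1)*(a + 1)*(a + 2)*(a - 4)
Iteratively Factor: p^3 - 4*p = (p)*(p^2 - 4) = p*(p + 2)*(p - 2)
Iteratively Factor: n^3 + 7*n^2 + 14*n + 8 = (n + 4)*(n^2 + 3*n + 2) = (n + 1)*(n + 4)*(n + 2)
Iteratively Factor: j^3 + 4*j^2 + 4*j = (j + 2)*(j^2 + 2*j) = j*(j + 2)*(j + 2)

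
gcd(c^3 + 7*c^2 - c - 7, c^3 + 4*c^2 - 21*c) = c + 7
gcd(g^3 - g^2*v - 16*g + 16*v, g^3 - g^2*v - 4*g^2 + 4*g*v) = -g^2 + g*v + 4*g - 4*v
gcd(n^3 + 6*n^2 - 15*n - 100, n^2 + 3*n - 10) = n + 5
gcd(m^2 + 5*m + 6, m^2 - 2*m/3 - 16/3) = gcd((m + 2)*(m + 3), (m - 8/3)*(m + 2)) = m + 2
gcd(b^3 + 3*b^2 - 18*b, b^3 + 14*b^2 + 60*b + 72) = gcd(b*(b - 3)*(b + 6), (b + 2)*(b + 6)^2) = b + 6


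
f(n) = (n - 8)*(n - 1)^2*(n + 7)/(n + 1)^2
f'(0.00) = 223.00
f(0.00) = -56.00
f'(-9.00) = -27.03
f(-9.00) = 53.12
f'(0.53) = 29.53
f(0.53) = -5.31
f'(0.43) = 43.83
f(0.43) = -8.94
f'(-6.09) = -28.33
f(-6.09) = -24.88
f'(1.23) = -4.61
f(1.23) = -0.59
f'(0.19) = 107.68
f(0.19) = -26.02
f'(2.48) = -6.63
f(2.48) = -9.46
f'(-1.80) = -1171.10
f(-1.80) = -624.26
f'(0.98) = 0.58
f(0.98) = -0.01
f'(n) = (n - 8)*(n - 1)^2/(n + 1)^2 - 2*(n - 8)*(n - 1)^2*(n + 7)/(n + 1)^3 + (n - 8)*(n + 7)*(2*n - 2)/(n + 1)^2 + (n - 1)^2*(n + 7)/(n + 1)^2 = (2*n^4 + n^3 - 9*n^2 - 217*n + 223)/(n^3 + 3*n^2 + 3*n + 1)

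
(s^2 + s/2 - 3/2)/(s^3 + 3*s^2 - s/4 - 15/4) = 2/(2*s + 5)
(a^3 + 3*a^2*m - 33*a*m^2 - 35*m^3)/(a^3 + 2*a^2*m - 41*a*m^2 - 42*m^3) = (a - 5*m)/(a - 6*m)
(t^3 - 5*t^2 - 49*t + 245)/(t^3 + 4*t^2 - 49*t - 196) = (t - 5)/(t + 4)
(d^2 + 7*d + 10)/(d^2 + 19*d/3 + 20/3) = 3*(d + 2)/(3*d + 4)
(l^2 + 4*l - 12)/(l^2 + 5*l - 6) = (l - 2)/(l - 1)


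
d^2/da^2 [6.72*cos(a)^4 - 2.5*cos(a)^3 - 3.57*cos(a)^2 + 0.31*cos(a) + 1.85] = -107.52*cos(a)^4 + 22.5*cos(a)^3 + 94.92*cos(a)^2 - 15.31*cos(a) - 7.14000000000001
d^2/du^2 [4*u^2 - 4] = 8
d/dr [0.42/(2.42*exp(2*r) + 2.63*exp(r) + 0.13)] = (-2.0328*exp(r) - 1.1046)*exp(r)/(2.42*exp(2*r) + 2.63*exp(r) + 0.13)^2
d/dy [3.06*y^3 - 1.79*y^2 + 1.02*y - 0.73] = 9.18*y^2 - 3.58*y + 1.02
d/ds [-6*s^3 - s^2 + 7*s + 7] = -18*s^2 - 2*s + 7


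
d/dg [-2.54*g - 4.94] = -2.54000000000000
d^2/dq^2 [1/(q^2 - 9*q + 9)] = 2*(-q^2 + 9*q + (2*q - 9)^2 - 9)/(q^2 - 9*q + 9)^3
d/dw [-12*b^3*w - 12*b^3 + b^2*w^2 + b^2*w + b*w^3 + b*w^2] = b*(-12*b^2 + 2*b*w + b + 3*w^2 + 2*w)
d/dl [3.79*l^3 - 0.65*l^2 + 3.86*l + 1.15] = 11.37*l^2 - 1.3*l + 3.86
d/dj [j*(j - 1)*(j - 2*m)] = 3*j^2 - 4*j*m - 2*j + 2*m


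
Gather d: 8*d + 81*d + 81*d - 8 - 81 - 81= 170*d - 170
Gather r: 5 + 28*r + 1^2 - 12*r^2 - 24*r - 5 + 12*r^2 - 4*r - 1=0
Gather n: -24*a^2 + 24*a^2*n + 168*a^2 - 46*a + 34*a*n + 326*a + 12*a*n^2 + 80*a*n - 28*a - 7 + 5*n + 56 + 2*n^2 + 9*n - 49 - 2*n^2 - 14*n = 144*a^2 + 12*a*n^2 + 252*a + n*(24*a^2 + 114*a)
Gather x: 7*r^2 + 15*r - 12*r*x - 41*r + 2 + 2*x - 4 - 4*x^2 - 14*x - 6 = 7*r^2 - 26*r - 4*x^2 + x*(-12*r - 12) - 8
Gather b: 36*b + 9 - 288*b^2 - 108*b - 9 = -288*b^2 - 72*b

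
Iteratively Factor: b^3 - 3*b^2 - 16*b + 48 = (b - 3)*(b^2 - 16) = (b - 4)*(b - 3)*(b + 4)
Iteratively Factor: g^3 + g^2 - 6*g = (g - 2)*(g^2 + 3*g) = (g - 2)*(g + 3)*(g)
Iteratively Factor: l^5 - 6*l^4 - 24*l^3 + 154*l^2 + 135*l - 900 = (l - 3)*(l^4 - 3*l^3 - 33*l^2 + 55*l + 300) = (l - 5)*(l - 3)*(l^3 + 2*l^2 - 23*l - 60) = (l - 5)*(l - 3)*(l + 3)*(l^2 - l - 20) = (l - 5)^2*(l - 3)*(l + 3)*(l + 4)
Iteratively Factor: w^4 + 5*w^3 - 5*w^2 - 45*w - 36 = (w + 1)*(w^3 + 4*w^2 - 9*w - 36) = (w + 1)*(w + 4)*(w^2 - 9) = (w + 1)*(w + 3)*(w + 4)*(w - 3)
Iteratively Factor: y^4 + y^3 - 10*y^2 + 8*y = (y)*(y^3 + y^2 - 10*y + 8) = y*(y - 1)*(y^2 + 2*y - 8) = y*(y - 1)*(y + 4)*(y - 2)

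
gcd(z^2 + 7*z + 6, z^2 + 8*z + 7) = z + 1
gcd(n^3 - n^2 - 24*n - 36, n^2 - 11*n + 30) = n - 6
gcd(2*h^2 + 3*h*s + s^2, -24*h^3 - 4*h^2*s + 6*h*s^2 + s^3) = 2*h + s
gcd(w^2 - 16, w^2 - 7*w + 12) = w - 4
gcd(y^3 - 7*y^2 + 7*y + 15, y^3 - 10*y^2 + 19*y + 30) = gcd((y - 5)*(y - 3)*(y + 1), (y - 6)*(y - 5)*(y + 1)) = y^2 - 4*y - 5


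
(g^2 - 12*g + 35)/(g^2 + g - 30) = (g - 7)/(g + 6)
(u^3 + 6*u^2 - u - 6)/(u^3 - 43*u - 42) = (u - 1)/(u - 7)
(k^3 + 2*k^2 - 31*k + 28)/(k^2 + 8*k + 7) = (k^2 - 5*k + 4)/(k + 1)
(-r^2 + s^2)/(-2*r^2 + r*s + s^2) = (r + s)/(2*r + s)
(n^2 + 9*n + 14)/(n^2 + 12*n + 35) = (n + 2)/(n + 5)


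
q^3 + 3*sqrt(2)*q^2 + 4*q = q*(q + sqrt(2))*(q + 2*sqrt(2))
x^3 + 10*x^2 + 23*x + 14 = (x + 1)*(x + 2)*(x + 7)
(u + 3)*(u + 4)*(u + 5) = u^3 + 12*u^2 + 47*u + 60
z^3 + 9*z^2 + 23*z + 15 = (z + 1)*(z + 3)*(z + 5)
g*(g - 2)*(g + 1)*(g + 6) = g^4 + 5*g^3 - 8*g^2 - 12*g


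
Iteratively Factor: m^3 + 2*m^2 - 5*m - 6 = (m + 1)*(m^2 + m - 6) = (m - 2)*(m + 1)*(m + 3)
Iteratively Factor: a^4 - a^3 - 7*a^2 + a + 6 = (a - 3)*(a^3 + 2*a^2 - a - 2) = (a - 3)*(a + 2)*(a^2 - 1) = (a - 3)*(a + 1)*(a + 2)*(a - 1)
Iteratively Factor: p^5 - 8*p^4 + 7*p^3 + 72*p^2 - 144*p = (p - 4)*(p^4 - 4*p^3 - 9*p^2 + 36*p) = (p - 4)*(p + 3)*(p^3 - 7*p^2 + 12*p) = (p - 4)*(p - 3)*(p + 3)*(p^2 - 4*p) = (p - 4)^2*(p - 3)*(p + 3)*(p)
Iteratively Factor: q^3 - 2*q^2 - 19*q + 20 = (q - 5)*(q^2 + 3*q - 4) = (q - 5)*(q + 4)*(q - 1)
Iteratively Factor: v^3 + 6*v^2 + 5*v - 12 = (v + 4)*(v^2 + 2*v - 3) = (v + 3)*(v + 4)*(v - 1)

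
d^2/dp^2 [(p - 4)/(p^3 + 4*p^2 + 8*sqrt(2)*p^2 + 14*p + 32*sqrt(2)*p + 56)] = 2*((p - 4)*(3*p^2 + 8*p + 16*sqrt(2)*p + 14 + 32*sqrt(2))^2 - (3*p^2 + 8*p + 16*sqrt(2)*p + (p - 4)*(3*p + 4 + 8*sqrt(2)) + 14 + 32*sqrt(2))*(p^3 + 4*p^2 + 8*sqrt(2)*p^2 + 14*p + 32*sqrt(2)*p + 56))/(p^3 + 4*p^2 + 8*sqrt(2)*p^2 + 14*p + 32*sqrt(2)*p + 56)^3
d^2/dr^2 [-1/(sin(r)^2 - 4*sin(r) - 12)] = 2*(2*sin(r)^4 - 6*sin(r)^3 + 29*sin(r)^2 - 12*sin(r) - 28)/((sin(r) - 6)^3*(sin(r) + 2)^3)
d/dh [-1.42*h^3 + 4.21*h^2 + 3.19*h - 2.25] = -4.26*h^2 + 8.42*h + 3.19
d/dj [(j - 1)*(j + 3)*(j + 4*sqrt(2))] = 3*j^2 + 4*j + 8*sqrt(2)*j - 3 + 8*sqrt(2)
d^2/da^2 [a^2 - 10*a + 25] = 2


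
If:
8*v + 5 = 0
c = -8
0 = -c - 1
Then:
No Solution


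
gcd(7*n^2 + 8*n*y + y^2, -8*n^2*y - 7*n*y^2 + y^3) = n + y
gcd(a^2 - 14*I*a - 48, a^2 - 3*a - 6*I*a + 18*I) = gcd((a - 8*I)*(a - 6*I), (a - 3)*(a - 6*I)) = a - 6*I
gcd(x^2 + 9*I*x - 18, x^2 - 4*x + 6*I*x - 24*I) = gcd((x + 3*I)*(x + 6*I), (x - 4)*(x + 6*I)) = x + 6*I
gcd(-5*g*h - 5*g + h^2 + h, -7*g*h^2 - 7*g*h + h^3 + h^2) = h + 1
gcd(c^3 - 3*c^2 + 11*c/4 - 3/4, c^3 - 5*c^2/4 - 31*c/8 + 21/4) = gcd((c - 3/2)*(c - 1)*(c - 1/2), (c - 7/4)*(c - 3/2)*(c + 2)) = c - 3/2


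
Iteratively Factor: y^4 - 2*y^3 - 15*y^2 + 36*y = (y - 3)*(y^3 + y^2 - 12*y) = (y - 3)^2*(y^2 + 4*y) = (y - 3)^2*(y + 4)*(y)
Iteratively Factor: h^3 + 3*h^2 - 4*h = (h + 4)*(h^2 - h) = h*(h + 4)*(h - 1)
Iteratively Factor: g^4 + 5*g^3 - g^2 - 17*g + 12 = (g + 3)*(g^3 + 2*g^2 - 7*g + 4) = (g - 1)*(g + 3)*(g^2 + 3*g - 4) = (g - 1)*(g + 3)*(g + 4)*(g - 1)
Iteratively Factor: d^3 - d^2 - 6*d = (d + 2)*(d^2 - 3*d) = (d - 3)*(d + 2)*(d)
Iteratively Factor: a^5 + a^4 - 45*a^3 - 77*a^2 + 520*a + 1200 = (a - 5)*(a^4 + 6*a^3 - 15*a^2 - 152*a - 240) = (a - 5)*(a + 4)*(a^3 + 2*a^2 - 23*a - 60) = (a - 5)*(a + 3)*(a + 4)*(a^2 - a - 20) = (a - 5)^2*(a + 3)*(a + 4)*(a + 4)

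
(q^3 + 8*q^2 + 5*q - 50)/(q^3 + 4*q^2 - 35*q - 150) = (q - 2)/(q - 6)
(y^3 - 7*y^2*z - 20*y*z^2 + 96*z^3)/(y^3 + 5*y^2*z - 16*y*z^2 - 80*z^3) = (y^2 - 11*y*z + 24*z^2)/(y^2 + y*z - 20*z^2)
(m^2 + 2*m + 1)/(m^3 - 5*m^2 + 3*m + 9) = (m + 1)/(m^2 - 6*m + 9)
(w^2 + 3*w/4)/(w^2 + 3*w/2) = (4*w + 3)/(2*(2*w + 3))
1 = 1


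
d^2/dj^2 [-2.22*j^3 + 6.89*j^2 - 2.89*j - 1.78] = 13.78 - 13.32*j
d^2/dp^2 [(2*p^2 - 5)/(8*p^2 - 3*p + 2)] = 2*(48*p^3 - 1056*p^2 + 360*p + 43)/(512*p^6 - 576*p^5 + 600*p^4 - 315*p^3 + 150*p^2 - 36*p + 8)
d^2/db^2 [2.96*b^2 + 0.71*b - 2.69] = 5.92000000000000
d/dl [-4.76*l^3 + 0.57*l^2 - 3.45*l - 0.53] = -14.28*l^2 + 1.14*l - 3.45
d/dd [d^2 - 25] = 2*d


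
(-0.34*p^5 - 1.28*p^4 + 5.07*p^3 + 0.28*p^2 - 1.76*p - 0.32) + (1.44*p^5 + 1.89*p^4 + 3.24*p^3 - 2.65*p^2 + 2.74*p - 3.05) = 1.1*p^5 + 0.61*p^4 + 8.31*p^3 - 2.37*p^2 + 0.98*p - 3.37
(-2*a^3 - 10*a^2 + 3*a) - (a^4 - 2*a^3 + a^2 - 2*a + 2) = -a^4 - 11*a^2 + 5*a - 2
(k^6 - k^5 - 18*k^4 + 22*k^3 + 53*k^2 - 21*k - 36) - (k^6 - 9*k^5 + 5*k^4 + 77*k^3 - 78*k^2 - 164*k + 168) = 8*k^5 - 23*k^4 - 55*k^3 + 131*k^2 + 143*k - 204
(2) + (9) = 11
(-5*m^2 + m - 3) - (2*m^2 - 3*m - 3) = -7*m^2 + 4*m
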